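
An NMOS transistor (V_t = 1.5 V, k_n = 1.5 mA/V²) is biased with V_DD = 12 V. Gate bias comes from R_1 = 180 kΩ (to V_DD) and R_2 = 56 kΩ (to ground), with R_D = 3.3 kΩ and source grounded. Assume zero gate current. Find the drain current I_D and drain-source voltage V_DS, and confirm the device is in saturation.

I_D ≈ 1.4 mA, V_DS ≈ 7.5 V

V_G = V_DD·R_2/(R_1+R_2) = 12×56/236 = 2.85 V. With the source grounded, V_GS = V_G = 2.85 V.
Assume saturation: I_D = (k_n/2)(V_GS − V_t)² = (1.5/2)×(2.85 − 1.5)² = 0.75×1.35² = 1.36 mA.
V_DS = V_DD − I_D·R_D = 12 − 1.36×3.3 = 7.51 V.
Saturation requires V_DS ≥ V_GS − V_t = 1.35 V; 7.51 ≥ 1.35 ✓.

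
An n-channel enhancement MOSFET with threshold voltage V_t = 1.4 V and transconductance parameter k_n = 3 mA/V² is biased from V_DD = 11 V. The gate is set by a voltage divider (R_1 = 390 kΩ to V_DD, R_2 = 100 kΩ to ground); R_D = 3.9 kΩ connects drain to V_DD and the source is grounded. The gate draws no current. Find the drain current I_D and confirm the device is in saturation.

I_D ≈ 1.1 mA

V_G = V_DD·R_2/(R_1+R_2) = 11×100/490 = 2.24 V. With the source grounded, V_GS = V_G = 2.24 V.
Assume saturation: I_D = (k_n/2)(V_GS − V_t)² = (3/2)×(2.24 − 1.4)² = 1.5×0.845² = 1.07 mA.
V_DS = V_DD − I_D·R_D = 11 − 1.07×3.9 = 6.82 V.
Saturation requires V_DS ≥ V_GS − V_t = 0.845 V; 6.82 ≥ 0.845 ✓.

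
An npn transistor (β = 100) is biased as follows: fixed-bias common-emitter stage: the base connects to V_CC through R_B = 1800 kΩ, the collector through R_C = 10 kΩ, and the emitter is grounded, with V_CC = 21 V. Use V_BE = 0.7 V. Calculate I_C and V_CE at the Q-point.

Base loop: V_CC = I_B·R_B + V_BE, so I_B = (21 − 0.7)/1800 kΩ = 0.0113 mA.
In the active region I_C = β·I_B = 100 × 0.0113 = 1.13 mA.
Collector loop: V_CE = V_CC − I_C·R_C = 21 − 1.13×10 = 9.72 V.
Since V_CE = 9.72 V > V_CE(sat) ≈ 0.2 V, the transistor is in the active region as assumed.

I_C ≈ 1.1 mA, V_CE ≈ 9.7 V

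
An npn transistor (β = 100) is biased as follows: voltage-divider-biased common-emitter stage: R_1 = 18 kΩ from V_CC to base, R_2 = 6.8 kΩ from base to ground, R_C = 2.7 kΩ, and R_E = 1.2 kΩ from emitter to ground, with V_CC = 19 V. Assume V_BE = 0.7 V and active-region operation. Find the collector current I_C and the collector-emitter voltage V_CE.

Thevenize the base divider: V_Th = V_CC·R_2/(R_1+R_2) = 19×6.8/24.8 = 5.21 V, R_Th = R_1‖R_2 = 4.94 kΩ.
Base-emitter loop: V_Th = I_B·R_Th + V_BE + (β+1)I_B·R_E, so I_B = (5.21 − 0.7) / (4.94 + 101×1.2) = 0.0358 mA.
I_C = β·I_B = 100×0.0358 = 3.58 mA, and I_E = (β+1)I_B = 3.61 mA.
V_CE = V_CC − I_C·R_C − I_E·R_E = 19 − 3.58×2.7 − 3.61×1.2 = 5.01 V.
V_CE = 5.01 V > 0.2 V confirms active-region operation.

I_C ≈ 3.6 mA, V_CE ≈ 5 V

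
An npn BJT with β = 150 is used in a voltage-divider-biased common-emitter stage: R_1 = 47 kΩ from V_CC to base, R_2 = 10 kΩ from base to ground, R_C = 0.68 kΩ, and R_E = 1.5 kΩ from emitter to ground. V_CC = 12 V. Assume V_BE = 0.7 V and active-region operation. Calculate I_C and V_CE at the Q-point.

I_C ≈ 0.9 mA, V_CE ≈ 10 V

Thevenize the base divider: V_Th = V_CC·R_2/(R_1+R_2) = 12×10/57 = 2.11 V, R_Th = R_1‖R_2 = 8.25 kΩ.
Base-emitter loop: V_Th = I_B·R_Th + V_BE + (β+1)I_B·R_E, so I_B = (2.11 − 0.7) / (8.25 + 151×1.5) = 0.00599 mA.
I_C = β·I_B = 150×0.00599 = 0.898 mA, and I_E = (β+1)I_B = 0.904 mA.
V_CE = V_CC − I_C·R_C − I_E·R_E = 12 − 0.898×0.68 − 0.904×1.5 = 10 V.
V_CE = 10 V > 0.2 V confirms active-region operation.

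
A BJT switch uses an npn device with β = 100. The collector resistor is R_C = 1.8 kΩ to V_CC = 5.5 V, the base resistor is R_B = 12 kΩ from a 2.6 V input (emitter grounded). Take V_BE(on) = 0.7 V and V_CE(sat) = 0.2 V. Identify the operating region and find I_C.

Assume active: I_B = (2.6 − 0.7)/12 = 0.158 mA, giving I_C = β·I_B = 15.8 mA.
But then V_CE = 5.5 − 15.8×1.8 = -23 V < V_CE(sat) = 0.2 V — impossible in the active region.
So the transistor is saturated. With V_CE = 0.2 V, I_C = (V_CC − 0.2)/R_C = 5.3/1.8 = 2.94 mA.
Check: β·I_B = 15.8 mA > I_C = 2.94 mA, confirming saturation.

saturation; I_C ≈ 2.9 mA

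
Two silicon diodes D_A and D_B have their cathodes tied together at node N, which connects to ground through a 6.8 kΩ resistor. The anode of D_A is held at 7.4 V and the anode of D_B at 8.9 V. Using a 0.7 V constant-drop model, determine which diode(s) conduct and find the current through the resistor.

Assume both conduct. Then node N would need to be at both 7.4−0.7 = 6.7 V and 8.9−0.7 = 8.2 V, which is impossible.
Assume only D_B conducts: V_N = 8.9 − 0.7 = 8.2 V, so I_R = 8.2/6.8 = 1.21 mA.
Check D_A: its anode-to-cathode voltage is 7.4 − 8.2 = -0.8 V < 0.7 V, so it is off. The assumption is consistent.

Only D_B conducts; I_R ≈ 1.2 mA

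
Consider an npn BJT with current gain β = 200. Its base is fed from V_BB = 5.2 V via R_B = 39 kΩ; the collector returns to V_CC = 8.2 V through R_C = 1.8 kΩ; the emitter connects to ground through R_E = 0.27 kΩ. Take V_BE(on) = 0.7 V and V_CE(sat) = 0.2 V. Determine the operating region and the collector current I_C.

saturation; I_C ≈ 3.9 mA

Assume active: I_B = (5.2 − 0.7)/(39 + 201×0.27) = 0.0482 mA, I_C = β·I_B = 9.65 mA.
Then V_CE = 8.2 − 9.65×1.8 − 9.7×0.27 = -11.8 V < 0.2 V — the active assumption fails.
Re-solve with V_CE = 0.2 V. KCL at the emitter: V_E/R_E = (V_BB−0.7−V_E)/R_B + (V_CC−0.2−V_E)/R_C, giving V_E = 1.06 V.
I_C = (V_CC − 0.2 − V_E)/R_C = (8 − 1.06)/1.8 = 3.85 mA.
Check: I_B = (4.5 − 1.06)/39 = 0.0881 mA, and β·I_B = 17.6 mA > I_C, confirming saturation.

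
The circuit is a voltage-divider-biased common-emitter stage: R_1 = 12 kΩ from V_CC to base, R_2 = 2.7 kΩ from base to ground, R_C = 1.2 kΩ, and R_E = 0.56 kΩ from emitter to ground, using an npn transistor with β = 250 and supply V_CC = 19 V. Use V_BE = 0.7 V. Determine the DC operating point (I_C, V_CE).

Thevenize the base divider: V_Th = V_CC·R_2/(R_1+R_2) = 19×2.7/14.7 = 3.49 V, R_Th = R_1‖R_2 = 2.2 kΩ.
Base-emitter loop: V_Th = I_B·R_Th + V_BE + (β+1)I_B·R_E, so I_B = (3.49 − 0.7) / (2.2 + 251×0.56) = 0.0195 mA.
I_C = β·I_B = 250×0.0195 = 4.89 mA, and I_E = (β+1)I_B = 4.9 mA.
V_CE = V_CC − I_C·R_C − I_E·R_E = 19 − 4.89×1.2 − 4.9×0.56 = 10.4 V.
V_CE = 10.4 V > 0.2 V confirms active-region operation.

I_C ≈ 4.9 mA, V_CE ≈ 10 V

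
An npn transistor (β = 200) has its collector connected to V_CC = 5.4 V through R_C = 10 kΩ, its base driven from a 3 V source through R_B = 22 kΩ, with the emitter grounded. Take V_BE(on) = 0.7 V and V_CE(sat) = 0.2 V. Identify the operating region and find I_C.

saturation; I_C ≈ 0.52 mA

Assume active: I_B = (3 − 0.7)/22 = 0.105 mA, giving I_C = β·I_B = 20.9 mA.
But then V_CE = 5.4 − 20.9×10 = -204 V < V_CE(sat) = 0.2 V — impossible in the active region.
So the transistor is saturated. With V_CE = 0.2 V, I_C = (V_CC − 0.2)/R_C = 5.2/10 = 0.52 mA.
Check: β·I_B = 20.9 mA > I_C = 0.52 mA, confirming saturation.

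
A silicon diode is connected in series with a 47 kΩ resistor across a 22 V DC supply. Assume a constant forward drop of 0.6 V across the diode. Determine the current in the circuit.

I ≈ 0.46 mA

KVL around the loop: 22 = V_D + I·R = 0.6 + I × 47 kΩ.
So I = (22 − 0.6) / 47 kΩ = 21.4 / 47 = 0.455 mA.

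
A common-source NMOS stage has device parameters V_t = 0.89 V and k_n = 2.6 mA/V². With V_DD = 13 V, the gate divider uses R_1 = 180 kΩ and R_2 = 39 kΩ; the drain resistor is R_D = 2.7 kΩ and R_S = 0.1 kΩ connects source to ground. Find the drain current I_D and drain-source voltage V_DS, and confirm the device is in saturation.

V_G = V_DD·R_2/(R_1+R_2) = 13×39/219 = 2.32 V.
Assume saturation: I_D = (k_n/2)(V_GS − V_t)² with V_GS = V_G − I_D·R_S = 2.32 − 0.1·I_D.
Substituting gives 0.013·I_D² − 1.37·I_D + 2.64 = 0, with roots I_D = 1.96 or 103 mA.
The root I_D = 103 mA gives V_GS = -8.03 V ≤ V_t, so take I_D = 1.96 mA.
Then V_GS = 2.12 V and V_DS = V_DD − I_D(R_D+R_S) = 13 − 1.96×2.8 = 7.5 V.
Saturation requires V_DS ≥ V_GS − V_t = 1.23 V; 7.5 ≥ 1.23 ✓.

I_D ≈ 2 mA, V_DS ≈ 7.5 V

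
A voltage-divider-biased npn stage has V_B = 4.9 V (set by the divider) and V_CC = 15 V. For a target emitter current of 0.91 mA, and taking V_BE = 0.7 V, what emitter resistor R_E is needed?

R_E ≈ 4.6 kΩ

V_E = V_B − V_BE = 4.9 − 0.7 = 4.2 V.
R_E = V_E / I_E = 4.2 / 0.91 = 4.62 kΩ.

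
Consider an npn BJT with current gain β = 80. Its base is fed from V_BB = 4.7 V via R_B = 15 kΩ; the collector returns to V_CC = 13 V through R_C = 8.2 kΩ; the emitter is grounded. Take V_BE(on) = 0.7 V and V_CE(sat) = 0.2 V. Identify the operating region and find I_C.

saturation; I_C ≈ 1.6 mA

Assume active: I_B = (4.7 − 0.7)/15 = 0.267 mA, giving I_C = β·I_B = 21.3 mA.
But then V_CE = 13 − 21.3×8.2 = -162 V < V_CE(sat) = 0.2 V — impossible in the active region.
So the transistor is saturated. With V_CE = 0.2 V, I_C = (V_CC − 0.2)/R_C = 12.8/8.2 = 1.56 mA.
Check: β·I_B = 21.3 mA > I_C = 1.56 mA, confirming saturation.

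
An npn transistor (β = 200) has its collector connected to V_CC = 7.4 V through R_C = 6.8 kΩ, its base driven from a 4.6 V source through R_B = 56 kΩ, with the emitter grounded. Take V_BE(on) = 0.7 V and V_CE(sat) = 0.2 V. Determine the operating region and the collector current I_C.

saturation; I_C ≈ 1.1 mA

Assume active: I_B = (4.6 − 0.7)/56 = 0.0696 mA, giving I_C = β·I_B = 13.9 mA.
But then V_CE = 7.4 − 13.9×6.8 = -87.3 V < V_CE(sat) = 0.2 V — impossible in the active region.
So the transistor is saturated. With V_CE = 0.2 V, I_C = (V_CC − 0.2)/R_C = 7.2/6.8 = 1.06 mA.
Check: β·I_B = 13.9 mA > I_C = 1.06 mA, confirming saturation.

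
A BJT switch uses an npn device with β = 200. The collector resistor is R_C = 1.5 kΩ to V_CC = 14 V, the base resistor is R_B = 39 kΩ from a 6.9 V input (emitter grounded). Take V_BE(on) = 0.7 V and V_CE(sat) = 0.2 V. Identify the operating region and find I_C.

Assume active: I_B = (6.9 − 0.7)/39 = 0.159 mA, giving I_C = β·I_B = 31.8 mA.
But then V_CE = 14 − 31.8×1.5 = -33.7 V < V_CE(sat) = 0.2 V — impossible in the active region.
So the transistor is saturated. With V_CE = 0.2 V, I_C = (V_CC − 0.2)/R_C = 13.8/1.5 = 9.2 mA.
Check: β·I_B = 31.8 mA > I_C = 9.2 mA, confirming saturation.

saturation; I_C ≈ 9.2 mA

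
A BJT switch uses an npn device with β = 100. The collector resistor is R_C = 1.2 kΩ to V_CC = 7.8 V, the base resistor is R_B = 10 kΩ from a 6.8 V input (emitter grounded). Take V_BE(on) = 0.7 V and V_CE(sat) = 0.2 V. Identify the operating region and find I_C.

Assume active: I_B = (6.8 − 0.7)/10 = 0.61 mA, giving I_C = β·I_B = 61 mA.
But then V_CE = 7.8 − 61×1.2 = -65.4 V < V_CE(sat) = 0.2 V — impossible in the active region.
So the transistor is saturated. With V_CE = 0.2 V, I_C = (V_CC − 0.2)/R_C = 7.6/1.2 = 6.33 mA.
Check: β·I_B = 61 mA > I_C = 6.33 mA, confirming saturation.

saturation; I_C ≈ 6.3 mA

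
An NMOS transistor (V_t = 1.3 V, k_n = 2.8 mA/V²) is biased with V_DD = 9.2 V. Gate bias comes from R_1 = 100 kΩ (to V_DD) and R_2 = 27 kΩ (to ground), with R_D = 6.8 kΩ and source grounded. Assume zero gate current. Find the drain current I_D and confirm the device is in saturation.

I_D ≈ 0.6 mA

V_G = V_DD·R_2/(R_1+R_2) = 9.2×27/127 = 1.96 V. With the source grounded, V_GS = V_G = 1.96 V.
Assume saturation: I_D = (k_n/2)(V_GS − V_t)² = (2.8/2)×(1.96 − 1.3)² = 1.4×0.656² = 0.602 mA.
V_DS = V_DD − I_D·R_D = 9.2 − 0.602×6.8 = 5.1 V.
Saturation requires V_DS ≥ V_GS − V_t = 0.656 V; 5.1 ≥ 0.656 ✓.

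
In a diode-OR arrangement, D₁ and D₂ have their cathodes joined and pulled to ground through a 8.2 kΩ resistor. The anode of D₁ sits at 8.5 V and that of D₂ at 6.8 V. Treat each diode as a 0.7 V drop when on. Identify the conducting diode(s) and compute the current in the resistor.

Assume both conduct. Then node N would need to be at both 8.5−0.7 = 7.8 V and 6.8−0.7 = 6.1 V, which is impossible.
Assume only D₁ conducts: V_N = 8.5 − 0.7 = 7.8 V, so I_R = 7.8/8.2 = 0.951 mA.
Check D₂: its anode-to-cathode voltage is 6.8 − 7.8 = -1 V < 0.7 V, so it is off. The assumption is consistent.

Only D₁ conducts; I_R ≈ 0.95 mA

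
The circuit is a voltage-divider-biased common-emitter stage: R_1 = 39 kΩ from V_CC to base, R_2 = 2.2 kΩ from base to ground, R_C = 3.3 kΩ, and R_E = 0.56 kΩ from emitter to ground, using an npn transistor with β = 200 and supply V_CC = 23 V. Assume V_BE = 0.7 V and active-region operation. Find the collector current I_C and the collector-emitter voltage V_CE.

Thevenize the base divider: V_Th = V_CC·R_2/(R_1+R_2) = 23×2.2/41.2 = 1.23 V, R_Th = R_1‖R_2 = 2.08 kΩ.
Base-emitter loop: V_Th = I_B·R_Th + V_BE + (β+1)I_B·R_E, so I_B = (1.23 − 0.7) / (2.08 + 201×0.56) = 0.00461 mA.
I_C = β·I_B = 200×0.00461 = 0.921 mA, and I_E = (β+1)I_B = 0.926 mA.
V_CE = V_CC − I_C·R_C − I_E·R_E = 23 − 0.921×3.3 − 0.926×0.56 = 19.4 V.
V_CE = 19.4 V > 0.2 V confirms active-region operation.

I_C ≈ 0.92 mA, V_CE ≈ 19 V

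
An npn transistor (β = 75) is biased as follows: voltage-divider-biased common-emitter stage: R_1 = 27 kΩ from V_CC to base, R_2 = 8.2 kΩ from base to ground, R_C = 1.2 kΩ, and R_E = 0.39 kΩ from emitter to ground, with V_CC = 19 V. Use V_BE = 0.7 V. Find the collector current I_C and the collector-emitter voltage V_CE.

I_C ≈ 7.8 mA, V_CE ≈ 6.6 V

Thevenize the base divider: V_Th = V_CC·R_2/(R_1+R_2) = 19×8.2/35.2 = 4.43 V, R_Th = R_1‖R_2 = 6.29 kΩ.
Base-emitter loop: V_Th = I_B·R_Th + V_BE + (β+1)I_B·R_E, so I_B = (4.43 − 0.7) / (6.29 + 76×0.39) = 0.104 mA.
I_C = β·I_B = 75×0.104 = 7.78 mA, and I_E = (β+1)I_B = 7.88 mA.
V_CE = V_CC − I_C·R_C − I_E·R_E = 19 − 7.78×1.2 − 7.88×0.39 = 6.59 V.
V_CE = 6.59 V > 0.2 V confirms active-region operation.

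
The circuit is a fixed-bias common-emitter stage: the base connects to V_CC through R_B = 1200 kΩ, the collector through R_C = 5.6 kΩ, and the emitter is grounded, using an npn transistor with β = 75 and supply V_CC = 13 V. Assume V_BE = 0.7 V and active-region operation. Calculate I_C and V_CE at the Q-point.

Base loop: V_CC = I_B·R_B + V_BE, so I_B = (13 − 0.7)/1200 kΩ = 0.0103 mA.
In the active region I_C = β·I_B = 75 × 0.0103 = 0.769 mA.
Collector loop: V_CE = V_CC − I_C·R_C = 13 − 0.769×5.6 = 8.7 V.
Since V_CE = 8.7 V > V_CE(sat) ≈ 0.2 V, the transistor is in the active region as assumed.

I_C ≈ 0.77 mA, V_CE ≈ 8.7 V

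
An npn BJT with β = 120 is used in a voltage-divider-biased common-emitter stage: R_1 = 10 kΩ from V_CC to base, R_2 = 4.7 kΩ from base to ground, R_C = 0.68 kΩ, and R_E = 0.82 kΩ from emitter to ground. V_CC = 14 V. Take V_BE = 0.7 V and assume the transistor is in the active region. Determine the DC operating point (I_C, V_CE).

I_C ≈ 4.4 mA, V_CE ≈ 7.3 V

Thevenize the base divider: V_Th = V_CC·R_2/(R_1+R_2) = 14×4.7/14.7 = 4.48 V, R_Th = R_1‖R_2 = 3.2 kΩ.
Base-emitter loop: V_Th = I_B·R_Th + V_BE + (β+1)I_B·R_E, so I_B = (4.48 − 0.7) / (3.2 + 121×0.82) = 0.0369 mA.
I_C = β·I_B = 120×0.0369 = 4.42 mA, and I_E = (β+1)I_B = 4.46 mA.
V_CE = V_CC − I_C·R_C − I_E·R_E = 14 − 4.42×0.68 − 4.46×0.82 = 7.33 V.
V_CE = 7.33 V > 0.2 V confirms active-region operation.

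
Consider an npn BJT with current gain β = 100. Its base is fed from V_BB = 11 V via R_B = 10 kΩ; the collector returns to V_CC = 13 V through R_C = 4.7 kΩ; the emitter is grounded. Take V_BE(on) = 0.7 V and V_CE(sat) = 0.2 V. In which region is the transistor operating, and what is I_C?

Assume active: I_B = (11 − 0.7)/10 = 1.03 mA, giving I_C = β·I_B = 103 mA.
But then V_CE = 13 − 103×4.7 = -471 V < V_CE(sat) = 0.2 V — impossible in the active region.
So the transistor is saturated. With V_CE = 0.2 V, I_C = (V_CC − 0.2)/R_C = 12.8/4.7 = 2.72 mA.
Check: β·I_B = 103 mA > I_C = 2.72 mA, confirming saturation.

saturation; I_C ≈ 2.7 mA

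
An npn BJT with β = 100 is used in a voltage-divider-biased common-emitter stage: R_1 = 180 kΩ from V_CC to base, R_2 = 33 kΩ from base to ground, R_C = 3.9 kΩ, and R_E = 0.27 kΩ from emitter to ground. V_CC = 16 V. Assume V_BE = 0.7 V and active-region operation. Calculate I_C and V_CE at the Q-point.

I_C ≈ 3.2 mA, V_CE ≈ 2.5 V

Thevenize the base divider: V_Th = V_CC·R_2/(R_1+R_2) = 16×33/213 = 2.48 V, R_Th = R_1‖R_2 = 27.9 kΩ.
Base-emitter loop: V_Th = I_B·R_Th + V_BE + (β+1)I_B·R_E, so I_B = (2.48 − 0.7) / (27.9 + 101×0.27) = 0.0323 mA.
I_C = β·I_B = 100×0.0323 = 3.23 mA, and I_E = (β+1)I_B = 3.26 mA.
V_CE = V_CC − I_C·R_C − I_E·R_E = 16 − 3.23×3.9 − 3.26×0.27 = 2.54 V.
V_CE = 2.54 V > 0.2 V confirms active-region operation.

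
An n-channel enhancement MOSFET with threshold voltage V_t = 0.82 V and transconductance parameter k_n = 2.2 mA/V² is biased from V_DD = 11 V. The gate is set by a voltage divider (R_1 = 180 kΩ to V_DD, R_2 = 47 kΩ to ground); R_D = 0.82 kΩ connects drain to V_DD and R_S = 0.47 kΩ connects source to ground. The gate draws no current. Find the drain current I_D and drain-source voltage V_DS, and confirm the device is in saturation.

I_D ≈ 1 mA, V_DS ≈ 9.7 V

V_G = V_DD·R_2/(R_1+R_2) = 11×47/227 = 2.28 V.
Assume saturation: I_D = (k_n/2)(V_GS − V_t)² with V_GS = V_G − I_D·R_S = 2.28 − 0.47·I_D.
Substituting gives 0.243·I_D² − 2.51·I_D + 2.34 = 0, with roots I_D = 1.04 or 9.28 mA.
The root I_D = 9.28 mA gives V_GS = -2.08 V ≤ V_t, so take I_D = 1.04 mA.
Then V_GS = 1.79 V and V_DS = V_DD − I_D(R_D+R_S) = 11 − 1.04×1.29 = 9.66 V.
Saturation requires V_DS ≥ V_GS − V_t = 0.971 V; 9.66 ≥ 0.971 ✓.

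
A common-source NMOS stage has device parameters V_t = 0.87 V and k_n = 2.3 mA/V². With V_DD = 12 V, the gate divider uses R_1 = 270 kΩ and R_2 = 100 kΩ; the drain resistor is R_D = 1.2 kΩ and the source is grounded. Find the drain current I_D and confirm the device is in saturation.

I_D ≈ 6.5 mA

V_G = V_DD·R_2/(R_1+R_2) = 12×100/370 = 3.24 V. With the source grounded, V_GS = V_G = 3.24 V.
Assume saturation: I_D = (k_n/2)(V_GS − V_t)² = (2.3/2)×(3.24 − 0.87)² = 1.15×2.37² = 6.48 mA.
V_DS = V_DD − I_D·R_D = 12 − 6.48×1.2 = 4.23 V.
Saturation requires V_DS ≥ V_GS − V_t = 2.37 V; 4.23 ≥ 2.37 ✓.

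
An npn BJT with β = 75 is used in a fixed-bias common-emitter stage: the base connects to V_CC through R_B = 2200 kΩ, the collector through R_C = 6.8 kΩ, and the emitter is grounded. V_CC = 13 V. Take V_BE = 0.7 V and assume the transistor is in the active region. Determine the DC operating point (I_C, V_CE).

Base loop: V_CC = I_B·R_B + V_BE, so I_B = (13 − 0.7)/2200 kΩ = 0.00559 mA.
In the active region I_C = β·I_B = 75 × 0.00559 = 0.419 mA.
Collector loop: V_CE = V_CC − I_C·R_C = 13 − 0.419×6.8 = 10.1 V.
Since V_CE = 10.1 V > V_CE(sat) ≈ 0.2 V, the transistor is in the active region as assumed.

I_C ≈ 0.42 mA, V_CE ≈ 10 V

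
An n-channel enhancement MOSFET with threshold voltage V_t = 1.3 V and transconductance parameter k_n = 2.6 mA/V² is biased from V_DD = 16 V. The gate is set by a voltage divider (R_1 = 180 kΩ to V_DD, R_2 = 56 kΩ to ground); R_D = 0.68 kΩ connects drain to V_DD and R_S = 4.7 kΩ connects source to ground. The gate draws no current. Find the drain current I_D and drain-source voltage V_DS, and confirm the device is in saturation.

I_D ≈ 0.41 mA, V_DS ≈ 14 V

V_G = V_DD·R_2/(R_1+R_2) = 16×56/236 = 3.8 V.
Assume saturation: I_D = (k_n/2)(V_GS − V_t)² with V_GS = V_G − I_D·R_S = 3.8 − 4.7·I_D.
Substituting gives 28.7·I_D² − 31.5·I_D + 8.1 = 0, with roots I_D = 0.411 or 0.686 mA.
The root I_D = 0.686 mA gives V_GS = 0.574 V ≤ V_t, so take I_D = 0.411 mA.
Then V_GS = 1.86 V and V_DS = V_DD − I_D(R_D+R_S) = 16 − 0.411×5.38 = 13.8 V.
Saturation requires V_DS ≥ V_GS − V_t = 0.563 V; 13.8 ≥ 0.563 ✓.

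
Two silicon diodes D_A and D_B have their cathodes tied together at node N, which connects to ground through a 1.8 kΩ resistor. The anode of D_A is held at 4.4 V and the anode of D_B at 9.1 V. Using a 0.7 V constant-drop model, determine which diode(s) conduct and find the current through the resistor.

Only D_B conducts; I_R ≈ 4.7 mA

Assume both conduct. Then node N would need to be at both 4.4−0.7 = 3.7 V and 9.1−0.7 = 8.4 V, which is impossible.
Assume only D_B conducts: V_N = 9.1 − 0.7 = 8.4 V, so I_R = 8.4/1.8 = 4.67 mA.
Check D_A: its anode-to-cathode voltage is 4.4 − 8.4 = -4 V < 0.7 V, so it is off. The assumption is consistent.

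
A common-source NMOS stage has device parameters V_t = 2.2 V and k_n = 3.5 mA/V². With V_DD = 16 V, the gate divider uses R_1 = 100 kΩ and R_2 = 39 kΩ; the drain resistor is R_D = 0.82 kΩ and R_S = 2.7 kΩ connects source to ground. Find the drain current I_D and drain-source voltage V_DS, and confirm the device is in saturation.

V_G = V_DD·R_2/(R_1+R_2) = 16×39/139 = 4.49 V.
Assume saturation: I_D = (k_n/2)(V_GS − V_t)² with V_GS = V_G − I_D·R_S = 4.49 − 2.7·I_D.
Substituting gives 12.8·I_D² − 22.6·I_D + 9.17 = 0, with roots I_D = 0.626 or 1.15 mA.
The root I_D = 1.15 mA gives V_GS = 1.39 V ≤ V_t, so take I_D = 0.626 mA.
Then V_GS = 2.8 V and V_DS = V_DD − I_D(R_D+R_S) = 16 − 0.626×3.52 = 13.8 V.
Saturation requires V_DS ≥ V_GS − V_t = 0.598 V; 13.8 ≥ 0.598 ✓.

I_D ≈ 0.63 mA, V_DS ≈ 14 V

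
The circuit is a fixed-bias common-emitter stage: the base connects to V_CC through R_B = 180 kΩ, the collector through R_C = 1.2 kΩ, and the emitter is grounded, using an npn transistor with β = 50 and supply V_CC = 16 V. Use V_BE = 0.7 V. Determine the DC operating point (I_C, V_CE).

Base loop: V_CC = I_B·R_B + V_BE, so I_B = (16 − 0.7)/180 kΩ = 0.085 mA.
In the active region I_C = β·I_B = 50 × 0.085 = 4.25 mA.
Collector loop: V_CE = V_CC − I_C·R_C = 16 − 4.25×1.2 = 10.9 V.
Since V_CE = 10.9 V > V_CE(sat) ≈ 0.2 V, the transistor is in the active region as assumed.

I_C ≈ 4.2 mA, V_CE ≈ 11 V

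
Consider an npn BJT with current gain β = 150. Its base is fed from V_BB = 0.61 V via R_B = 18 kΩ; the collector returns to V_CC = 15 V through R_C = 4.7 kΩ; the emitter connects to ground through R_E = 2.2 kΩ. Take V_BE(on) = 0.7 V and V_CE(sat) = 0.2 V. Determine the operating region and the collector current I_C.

cutoff; I_C ≈ 0

V_BB = 0.61 V ≤ V_BE(on) = 0.7 V, so the base-emitter junction is not forward biased.
The transistor is in cutoff: I_B = I_C = 0.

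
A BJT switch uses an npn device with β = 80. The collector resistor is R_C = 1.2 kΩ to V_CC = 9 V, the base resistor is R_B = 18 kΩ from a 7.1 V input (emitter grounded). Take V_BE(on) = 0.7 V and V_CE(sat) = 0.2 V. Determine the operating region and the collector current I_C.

Assume active: I_B = (7.1 − 0.7)/18 = 0.356 mA, giving I_C = β·I_B = 28.4 mA.
But then V_CE = 9 − 28.4×1.2 = -25.1 V < V_CE(sat) = 0.2 V — impossible in the active region.
So the transistor is saturated. With V_CE = 0.2 V, I_C = (V_CC − 0.2)/R_C = 8.8/1.2 = 7.33 mA.
Check: β·I_B = 28.4 mA > I_C = 7.33 mA, confirming saturation.

saturation; I_C ≈ 7.3 mA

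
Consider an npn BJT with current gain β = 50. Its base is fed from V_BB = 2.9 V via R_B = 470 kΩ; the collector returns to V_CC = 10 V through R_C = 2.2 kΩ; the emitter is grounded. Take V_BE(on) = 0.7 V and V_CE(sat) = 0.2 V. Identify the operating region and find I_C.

Assume active. Base-emitter loop: I_B = (V_BB − V_BE)/R_B = (2.9 − 0.7)/470 = 0.00468 mA.
I_C = β·I_B = 50×0.00468 = 0.234 mA.
V_CE = V_CC − I_C·R_C = 10 − 0.234×2.2 = 9.49 V > V_CE(sat), so the active-region assumption holds.

active; I_C ≈ 0.23 mA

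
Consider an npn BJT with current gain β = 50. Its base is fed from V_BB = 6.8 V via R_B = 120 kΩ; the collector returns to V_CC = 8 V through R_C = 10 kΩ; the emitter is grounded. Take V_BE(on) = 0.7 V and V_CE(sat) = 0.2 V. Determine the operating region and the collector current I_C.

saturation; I_C ≈ 0.78 mA

Assume active: I_B = (6.8 − 0.7)/120 = 0.0508 mA, giving I_C = β·I_B = 2.54 mA.
But then V_CE = 8 − 2.54×10 = -17.4 V < V_CE(sat) = 0.2 V — impossible in the active region.
So the transistor is saturated. With V_CE = 0.2 V, I_C = (V_CC − 0.2)/R_C = 7.8/10 = 0.78 mA.
Check: β·I_B = 2.54 mA > I_C = 0.78 mA, confirming saturation.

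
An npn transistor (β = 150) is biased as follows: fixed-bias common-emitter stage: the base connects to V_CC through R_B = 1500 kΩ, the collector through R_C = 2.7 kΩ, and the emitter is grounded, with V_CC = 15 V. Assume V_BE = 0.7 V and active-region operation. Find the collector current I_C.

Base loop: V_CC = I_B·R_B + V_BE, so I_B = (15 − 0.7)/1500 kΩ = 0.00953 mA.
In the active region I_C = β·I_B = 150 × 0.00953 = 1.43 mA.
Collector loop: V_CE = V_CC − I_C·R_C = 15 − 1.43×2.7 = 11.1 V.
Since V_CE = 11.1 V > V_CE(sat) ≈ 0.2 V, the transistor is in the active region as assumed.

I_C ≈ 1.4 mA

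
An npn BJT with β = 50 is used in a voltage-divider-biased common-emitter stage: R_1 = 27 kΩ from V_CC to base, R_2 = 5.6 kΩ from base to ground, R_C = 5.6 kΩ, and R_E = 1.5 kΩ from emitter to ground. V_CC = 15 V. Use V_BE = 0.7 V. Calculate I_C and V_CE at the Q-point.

I_C ≈ 1.2 mA, V_CE ≈ 6.8 V

Thevenize the base divider: V_Th = V_CC·R_2/(R_1+R_2) = 15×5.6/32.6 = 2.58 V, R_Th = R_1‖R_2 = 4.64 kΩ.
Base-emitter loop: V_Th = I_B·R_Th + V_BE + (β+1)I_B·R_E, so I_B = (2.58 − 0.7) / (4.64 + 51×1.5) = 0.0231 mA.
I_C = β·I_B = 50×0.0231 = 1.16 mA, and I_E = (β+1)I_B = 1.18 mA.
V_CE = V_CC − I_C·R_C − I_E·R_E = 15 − 1.16×5.6 − 1.18×1.5 = 6.75 V.
V_CE = 6.75 V > 0.2 V confirms active-region operation.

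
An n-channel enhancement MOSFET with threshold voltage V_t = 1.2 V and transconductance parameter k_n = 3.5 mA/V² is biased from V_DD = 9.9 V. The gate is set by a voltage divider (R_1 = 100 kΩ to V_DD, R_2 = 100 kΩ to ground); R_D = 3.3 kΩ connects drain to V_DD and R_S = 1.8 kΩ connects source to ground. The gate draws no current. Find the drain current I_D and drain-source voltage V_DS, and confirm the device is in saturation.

I_D ≈ 1.6 mA, V_DS ≈ 1.9 V

V_G = V_DD·R_2/(R_1+R_2) = 9.9×100/200 = 4.95 V.
Assume saturation: I_D = (k_n/2)(V_GS − V_t)² with V_GS = V_G − I_D·R_S = 4.95 − 1.8·I_D.
Substituting gives 5.67·I_D² − 24.6·I_D + 24.6 = 0, with roots I_D = 1.56 or 2.78 mA.
The root I_D = 2.78 mA gives V_GS = -0.0613 V ≤ V_t, so take I_D = 1.56 mA.
Then V_GS = 2.14 V and V_DS = V_DD − I_D(R_D+R_S) = 9.9 − 1.56×5.1 = 1.95 V.
Saturation requires V_DS ≥ V_GS − V_t = 0.944 V; 1.95 ≥ 0.944 ✓.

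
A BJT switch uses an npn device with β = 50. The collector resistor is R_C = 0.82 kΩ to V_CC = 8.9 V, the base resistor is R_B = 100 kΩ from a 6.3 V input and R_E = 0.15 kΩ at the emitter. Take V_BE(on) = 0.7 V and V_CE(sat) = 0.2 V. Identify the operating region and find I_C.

active; I_C ≈ 2.6 mA

Assume active. Base-emitter loop: I_B = (V_BB − V_BE)/(R_B + (β+1)R_E) = (6.3 − 0.7)/(100 + 51×0.15) = 0.052 mA.
I_C = β·I_B = 50×0.052 = 2.6 mA.
V_CE = V_CC − I_C·R_C − I_E·R_E = 8.9 − 2.6×0.82 − 2.65×0.15 = 6.37 V > V_CE(sat), so the active-region assumption holds.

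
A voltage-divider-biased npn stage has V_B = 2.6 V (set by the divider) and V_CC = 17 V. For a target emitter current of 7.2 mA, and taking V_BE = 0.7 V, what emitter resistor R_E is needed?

V_E = V_B − V_BE = 2.6 − 0.7 = 1.9 V.
R_E = V_E / I_E = 1.9 / 7.2 = 0.264 kΩ.

R_E ≈ 0.26 kΩ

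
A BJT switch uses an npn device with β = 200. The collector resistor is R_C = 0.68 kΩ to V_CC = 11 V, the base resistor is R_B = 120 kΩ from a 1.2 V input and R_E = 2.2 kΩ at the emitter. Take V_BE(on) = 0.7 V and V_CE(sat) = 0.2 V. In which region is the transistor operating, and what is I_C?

Assume active. Base-emitter loop: I_B = (V_BB − V_BE)/(R_B + (β+1)R_E) = (1.2 − 0.7)/(120 + 201×2.2) = 0.000889 mA.
I_C = β·I_B = 200×0.000889 = 0.178 mA.
V_CE = V_CC − I_C·R_C − I_E·R_E = 11 − 0.178×0.68 − 0.179×2.2 = 10.5 V > V_CE(sat), so the active-region assumption holds.

active; I_C ≈ 0.18 mA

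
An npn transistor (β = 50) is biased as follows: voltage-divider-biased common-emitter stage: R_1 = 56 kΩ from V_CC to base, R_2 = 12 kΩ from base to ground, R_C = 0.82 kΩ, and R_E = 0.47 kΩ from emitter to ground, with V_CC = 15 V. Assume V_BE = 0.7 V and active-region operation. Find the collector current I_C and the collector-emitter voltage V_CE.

I_C ≈ 2.9 mA, V_CE ≈ 11 V

Thevenize the base divider: V_Th = V_CC·R_2/(R_1+R_2) = 15×12/68 = 2.65 V, R_Th = R_1‖R_2 = 9.88 kΩ.
Base-emitter loop: V_Th = I_B·R_Th + V_BE + (β+1)I_B·R_E, so I_B = (2.65 − 0.7) / (9.88 + 51×0.47) = 0.0575 mA.
I_C = β·I_B = 50×0.0575 = 2.88 mA, and I_E = (β+1)I_B = 2.93 mA.
V_CE = V_CC − I_C·R_C − I_E·R_E = 15 − 2.88×0.82 − 2.93×0.47 = 11.3 V.
V_CE = 11.3 V > 0.2 V confirms active-region operation.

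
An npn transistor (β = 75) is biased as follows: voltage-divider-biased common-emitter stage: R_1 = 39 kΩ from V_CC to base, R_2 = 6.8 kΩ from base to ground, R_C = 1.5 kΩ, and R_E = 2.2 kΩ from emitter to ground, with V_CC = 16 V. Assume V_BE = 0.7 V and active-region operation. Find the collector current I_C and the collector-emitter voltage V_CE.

I_C ≈ 0.73 mA, V_CE ≈ 13 V

Thevenize the base divider: V_Th = V_CC·R_2/(R_1+R_2) = 16×6.8/45.8 = 2.38 V, R_Th = R_1‖R_2 = 5.79 kΩ.
Base-emitter loop: V_Th = I_B·R_Th + V_BE + (β+1)I_B·R_E, so I_B = (2.38 − 0.7) / (5.79 + 76×2.2) = 0.00969 mA.
I_C = β·I_B = 75×0.00969 = 0.726 mA, and I_E = (β+1)I_B = 0.736 mA.
V_CE = V_CC − I_C·R_C − I_E·R_E = 16 − 0.726×1.5 − 0.736×2.2 = 13.3 V.
V_CE = 13.3 V > 0.2 V confirms active-region operation.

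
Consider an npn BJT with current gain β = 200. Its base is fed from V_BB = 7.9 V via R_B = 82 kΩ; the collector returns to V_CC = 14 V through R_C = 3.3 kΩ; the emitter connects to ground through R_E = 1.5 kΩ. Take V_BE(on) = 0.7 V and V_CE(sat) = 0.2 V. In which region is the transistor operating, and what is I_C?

Assume active: I_B = (7.9 − 0.7)/(82 + 201×1.5) = 0.0188 mA, I_C = β·I_B = 3.75 mA.
Then V_CE = 14 − 3.75×3.3 − 3.77×1.5 = -4.05 V < 0.2 V — the active assumption fails.
Re-solve with V_CE = 0.2 V. KCL at the emitter: V_E/R_E = (V_BB−0.7−V_E)/R_B + (V_CC−0.2−V_E)/R_C, giving V_E = 4.35 V.
I_C = (V_CC − 0.2 − V_E)/R_C = (13.8 − 4.35)/3.3 = 2.86 mA.
Check: I_B = (7.2 − 4.35)/82 = 0.0348 mA, and β·I_B = 6.96 mA > I_C, confirming saturation.

saturation; I_C ≈ 2.9 mA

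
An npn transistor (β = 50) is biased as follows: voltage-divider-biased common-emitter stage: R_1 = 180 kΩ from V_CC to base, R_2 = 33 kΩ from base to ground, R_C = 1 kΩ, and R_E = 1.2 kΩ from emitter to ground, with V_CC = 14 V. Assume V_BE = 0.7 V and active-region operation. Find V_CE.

Thevenize the base divider: V_Th = V_CC·R_2/(R_1+R_2) = 14×33/213 = 2.17 V, R_Th = R_1‖R_2 = 27.9 kΩ.
Base-emitter loop: V_Th = I_B·R_Th + V_BE + (β+1)I_B·R_E, so I_B = (2.17 − 0.7) / (27.9 + 51×1.2) = 0.0165 mA.
I_C = β·I_B = 50×0.0165 = 0.824 mA, and I_E = (β+1)I_B = 0.841 mA.
V_CE = V_CC − I_C·R_C − I_E·R_E = 14 − 0.824×1 − 0.841×1.2 = 12.2 V.
V_CE = 12.2 V > 0.2 V confirms active-region operation.

V_CE ≈ 12 V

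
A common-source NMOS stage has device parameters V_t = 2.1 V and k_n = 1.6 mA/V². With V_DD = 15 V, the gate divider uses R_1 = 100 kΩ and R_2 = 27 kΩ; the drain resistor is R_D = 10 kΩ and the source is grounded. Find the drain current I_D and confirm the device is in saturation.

V_G = V_DD·R_2/(R_1+R_2) = 15×27/127 = 3.19 V. With the source grounded, V_GS = V_G = 3.19 V.
Assume saturation: I_D = (k_n/2)(V_GS − V_t)² = (1.6/2)×(3.19 − 2.1)² = 0.8×1.09² = 0.949 mA.
V_DS = V_DD − I_D·R_D = 15 − 0.949×10 = 5.51 V.
Saturation requires V_DS ≥ V_GS − V_t = 1.09 V; 5.51 ≥ 1.09 ✓.

I_D ≈ 0.95 mA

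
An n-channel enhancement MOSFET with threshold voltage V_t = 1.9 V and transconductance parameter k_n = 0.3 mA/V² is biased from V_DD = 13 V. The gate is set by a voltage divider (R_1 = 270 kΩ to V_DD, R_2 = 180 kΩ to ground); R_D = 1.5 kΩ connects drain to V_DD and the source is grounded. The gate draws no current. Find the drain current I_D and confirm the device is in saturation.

I_D ≈ 1.6 mA

V_G = V_DD·R_2/(R_1+R_2) = 13×180/450 = 5.2 V. With the source grounded, V_GS = V_G = 5.2 V.
Assume saturation: I_D = (k_n/2)(V_GS − V_t)² = (0.3/2)×(5.2 − 1.9)² = 0.15×3.3² = 1.63 mA.
V_DS = V_DD − I_D·R_D = 13 − 1.63×1.5 = 10.5 V.
Saturation requires V_DS ≥ V_GS − V_t = 3.3 V; 10.5 ≥ 3.3 ✓.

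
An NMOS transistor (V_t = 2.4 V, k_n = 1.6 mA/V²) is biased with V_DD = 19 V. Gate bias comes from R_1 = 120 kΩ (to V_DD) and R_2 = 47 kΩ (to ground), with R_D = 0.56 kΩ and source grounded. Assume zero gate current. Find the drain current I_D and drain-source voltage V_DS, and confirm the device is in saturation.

V_G = V_DD·R_2/(R_1+R_2) = 19×47/167 = 5.35 V. With the source grounded, V_GS = V_G = 5.35 V.
Assume saturation: I_D = (k_n/2)(V_GS − V_t)² = (1.6/2)×(5.35 − 2.4)² = 0.8×2.95² = 6.95 mA.
V_DS = V_DD − I_D·R_D = 19 − 6.95×0.56 = 15.1 V.
Saturation requires V_DS ≥ V_GS − V_t = 2.95 V; 15.1 ≥ 2.95 ✓.

I_D ≈ 6.9 mA, V_DS ≈ 15 V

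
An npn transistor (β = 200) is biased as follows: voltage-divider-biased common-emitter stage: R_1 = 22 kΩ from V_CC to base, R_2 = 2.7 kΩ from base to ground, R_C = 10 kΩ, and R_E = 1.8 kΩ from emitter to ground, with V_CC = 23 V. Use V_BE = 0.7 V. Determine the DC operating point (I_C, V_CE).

I_C ≈ 1 mA, V_CE ≈ 11 V

Thevenize the base divider: V_Th = V_CC·R_2/(R_1+R_2) = 23×2.7/24.7 = 2.51 V, R_Th = R_1‖R_2 = 2.4 kΩ.
Base-emitter loop: V_Th = I_B·R_Th + V_BE + (β+1)I_B·R_E, so I_B = (2.51 − 0.7) / (2.4 + 201×1.8) = 0.00498 mA.
I_C = β·I_B = 200×0.00498 = 0.996 mA, and I_E = (β+1)I_B = 1 mA.
V_CE = V_CC − I_C·R_C − I_E·R_E = 23 − 0.996×10 − 1×1.8 = 11.2 V.
V_CE = 11.2 V > 0.2 V confirms active-region operation.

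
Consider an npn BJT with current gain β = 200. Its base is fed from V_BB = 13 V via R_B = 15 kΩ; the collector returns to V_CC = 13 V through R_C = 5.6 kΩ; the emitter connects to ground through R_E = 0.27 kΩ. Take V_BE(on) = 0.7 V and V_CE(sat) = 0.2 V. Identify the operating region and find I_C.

saturation; I_C ≈ 2.1 mA

Assume active: I_B = (13 − 0.7)/(15 + 201×0.27) = 0.178 mA, I_C = β·I_B = 35.5 mA.
Then V_CE = 13 − 35.5×5.6 − 35.7×0.27 = -196 V < 0.2 V — the active assumption fails.
Re-solve with V_CE = 0.2 V. KCL at the emitter: V_E/R_E = (V_BB−0.7−V_E)/R_B + (V_CC−0.2−V_E)/R_C, giving V_E = 0.786 V.
I_C = (V_CC − 0.2 − V_E)/R_C = (12.8 − 0.786)/5.6 = 2.15 mA.
Check: I_B = (12.3 − 0.786)/15 = 0.768 mA, and β·I_B = 154 mA > I_C, confirming saturation.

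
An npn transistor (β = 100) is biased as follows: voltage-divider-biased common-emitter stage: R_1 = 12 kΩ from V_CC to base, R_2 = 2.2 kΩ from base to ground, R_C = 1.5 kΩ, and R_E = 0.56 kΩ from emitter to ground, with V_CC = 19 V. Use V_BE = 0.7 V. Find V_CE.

V_CE ≈ 11 V

Thevenize the base divider: V_Th = V_CC·R_2/(R_1+R_2) = 19×2.2/14.2 = 2.94 V, R_Th = R_1‖R_2 = 1.86 kΩ.
Base-emitter loop: V_Th = I_B·R_Th + V_BE + (β+1)I_B·R_E, so I_B = (2.94 − 0.7) / (1.86 + 101×0.56) = 0.0384 mA.
I_C = β·I_B = 100×0.0384 = 3.84 mA, and I_E = (β+1)I_B = 3.88 mA.
V_CE = V_CC − I_C·R_C − I_E·R_E = 19 − 3.84×1.5 − 3.88×0.56 = 11.1 V.
V_CE = 11.1 V > 0.2 V confirms active-region operation.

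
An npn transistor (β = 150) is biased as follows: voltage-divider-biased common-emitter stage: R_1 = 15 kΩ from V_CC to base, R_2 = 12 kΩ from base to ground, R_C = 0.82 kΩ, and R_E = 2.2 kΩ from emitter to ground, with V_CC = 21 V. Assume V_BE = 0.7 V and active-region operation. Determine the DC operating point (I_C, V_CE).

Thevenize the base divider: V_Th = V_CC·R_2/(R_1+R_2) = 21×12/27 = 9.33 V, R_Th = R_1‖R_2 = 6.67 kΩ.
Base-emitter loop: V_Th = I_B·R_Th + V_BE + (β+1)I_B·R_E, so I_B = (9.33 − 0.7) / (6.67 + 151×2.2) = 0.0255 mA.
I_C = β·I_B = 150×0.0255 = 3.82 mA, and I_E = (β+1)I_B = 3.85 mA.
V_CE = V_CC − I_C·R_C − I_E·R_E = 21 − 3.82×0.82 − 3.85×2.2 = 9.4 V.
V_CE = 9.4 V > 0.2 V confirms active-region operation.

I_C ≈ 3.8 mA, V_CE ≈ 9.4 V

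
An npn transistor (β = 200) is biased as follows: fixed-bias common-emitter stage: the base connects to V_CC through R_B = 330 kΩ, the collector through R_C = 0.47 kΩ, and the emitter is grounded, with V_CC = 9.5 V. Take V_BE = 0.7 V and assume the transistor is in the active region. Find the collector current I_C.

I_C ≈ 5.3 mA

Base loop: V_CC = I_B·R_B + V_BE, so I_B = (9.5 − 0.7)/330 kΩ = 0.0267 mA.
In the active region I_C = β·I_B = 200 × 0.0267 = 5.33 mA.
Collector loop: V_CE = V_CC − I_C·R_C = 9.5 − 5.33×0.47 = 6.99 V.
Since V_CE = 6.99 V > V_CE(sat) ≈ 0.2 V, the transistor is in the active region as assumed.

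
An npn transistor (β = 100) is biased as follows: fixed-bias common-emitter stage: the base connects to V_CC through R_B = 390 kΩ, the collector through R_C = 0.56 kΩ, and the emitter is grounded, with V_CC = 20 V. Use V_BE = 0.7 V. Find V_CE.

V_CE ≈ 17 V

Base loop: V_CC = I_B·R_B + V_BE, so I_B = (20 − 0.7)/390 kΩ = 0.0495 mA.
In the active region I_C = β·I_B = 100 × 0.0495 = 4.95 mA.
Collector loop: V_CE = V_CC − I_C·R_C = 20 − 4.95×0.56 = 17.2 V.
Since V_CE = 17.2 V > V_CE(sat) ≈ 0.2 V, the transistor is in the active region as assumed.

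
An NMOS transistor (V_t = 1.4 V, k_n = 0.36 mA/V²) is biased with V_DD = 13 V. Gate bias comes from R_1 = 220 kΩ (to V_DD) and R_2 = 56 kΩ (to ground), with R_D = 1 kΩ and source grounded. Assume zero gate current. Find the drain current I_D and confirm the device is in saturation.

V_G = V_DD·R_2/(R_1+R_2) = 13×56/276 = 2.64 V. With the source grounded, V_GS = V_G = 2.64 V.
Assume saturation: I_D = (k_n/2)(V_GS − V_t)² = (0.36/2)×(2.64 − 1.4)² = 0.18×1.24² = 0.276 mA.
V_DS = V_DD − I_D·R_D = 13 − 0.276×1 = 12.7 V.
Saturation requires V_DS ≥ V_GS − V_t = 1.24 V; 12.7 ≥ 1.24 ✓.

I_D ≈ 0.28 mA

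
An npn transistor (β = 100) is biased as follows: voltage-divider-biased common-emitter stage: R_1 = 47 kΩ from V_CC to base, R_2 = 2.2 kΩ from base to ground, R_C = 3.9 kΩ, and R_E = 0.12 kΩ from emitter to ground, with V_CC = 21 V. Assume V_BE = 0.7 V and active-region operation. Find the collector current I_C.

Thevenize the base divider: V_Th = V_CC·R_2/(R_1+R_2) = 21×2.2/49.2 = 0.939 V, R_Th = R_1‖R_2 = 2.1 kΩ.
Base-emitter loop: V_Th = I_B·R_Th + V_BE + (β+1)I_B·R_E, so I_B = (0.939 − 0.7) / (2.1 + 101×0.12) = 0.0168 mA.
I_C = β·I_B = 100×0.0168 = 1.68 mA, and I_E = (β+1)I_B = 1.7 mA.
V_CE = V_CC − I_C·R_C − I_E·R_E = 21 − 1.68×3.9 − 1.7×0.12 = 14.2 V.
V_CE = 14.2 V > 0.2 V confirms active-region operation.

I_C ≈ 1.7 mA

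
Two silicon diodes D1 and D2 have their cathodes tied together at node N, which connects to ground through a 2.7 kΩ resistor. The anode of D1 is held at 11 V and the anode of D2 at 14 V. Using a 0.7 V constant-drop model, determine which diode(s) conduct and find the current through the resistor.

Only D2 conducts; I_R ≈ 4.9 mA

Assume both conduct. Then node N would need to be at both 11−0.7 = 10.3 V and 14−0.7 = 13.3 V, which is impossible.
Assume only D2 conducts: V_N = 14 − 0.7 = 13.3 V, so I_R = 13.3/2.7 = 4.93 mA.
Check D1: its anode-to-cathode voltage is 11 − 13.3 = -2.3 V < 0.7 V, so it is off. The assumption is consistent.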